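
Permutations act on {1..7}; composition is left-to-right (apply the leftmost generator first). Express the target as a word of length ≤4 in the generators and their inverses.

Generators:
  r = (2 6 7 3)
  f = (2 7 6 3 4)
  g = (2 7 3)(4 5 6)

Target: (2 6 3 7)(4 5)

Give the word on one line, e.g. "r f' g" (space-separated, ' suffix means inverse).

  after f': (2 4 3 6 7)
  after r: (2 4)(3 7 6)
  after r: (2 4 6)
  after g': (2 6 3 7)(4 5)

f' r r g'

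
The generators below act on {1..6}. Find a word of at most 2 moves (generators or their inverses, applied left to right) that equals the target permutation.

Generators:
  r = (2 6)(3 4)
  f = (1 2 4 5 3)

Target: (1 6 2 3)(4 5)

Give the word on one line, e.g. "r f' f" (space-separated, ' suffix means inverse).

f r'

  after f: (1 2 4 5 3)
  after r': (1 6 2 3)(4 5)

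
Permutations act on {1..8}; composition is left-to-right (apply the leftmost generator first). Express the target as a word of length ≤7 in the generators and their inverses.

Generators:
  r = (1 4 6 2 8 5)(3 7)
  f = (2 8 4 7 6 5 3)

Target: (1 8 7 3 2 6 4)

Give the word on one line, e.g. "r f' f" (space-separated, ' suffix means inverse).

  after f: (2 8 4 7 6 5 3)
  after r': (1 5 7 4 3 6 8)
  after f': (1 6 2 3 7 8)(4 5)
  after r: (1 2 7 5 6 8 4)
  after f: (1 8 7 3 2 6 4)

f r' f' r f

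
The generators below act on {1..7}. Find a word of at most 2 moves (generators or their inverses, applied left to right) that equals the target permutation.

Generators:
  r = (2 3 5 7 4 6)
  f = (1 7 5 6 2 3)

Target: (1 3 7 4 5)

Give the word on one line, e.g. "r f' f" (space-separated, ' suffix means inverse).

  after r: (2 3 5 7 4 6)
  after f': (1 3 7 4 5)

r f'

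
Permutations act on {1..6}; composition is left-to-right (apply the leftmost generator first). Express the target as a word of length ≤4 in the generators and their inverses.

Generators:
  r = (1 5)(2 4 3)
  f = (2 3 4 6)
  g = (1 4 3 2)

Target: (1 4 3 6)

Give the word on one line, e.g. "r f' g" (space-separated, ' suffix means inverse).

  after g: (1 4 3 2)
  after f': (1 3 6 4 2)
  after g': (1 4 3 6)

g f' g'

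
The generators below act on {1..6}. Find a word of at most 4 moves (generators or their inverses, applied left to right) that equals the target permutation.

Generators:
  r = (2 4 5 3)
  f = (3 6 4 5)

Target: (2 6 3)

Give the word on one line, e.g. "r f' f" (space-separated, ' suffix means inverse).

r' r' r' f'

  after r': (2 3 5 4)
  after r': (2 5)(3 4)
  after r': (2 4 5 3)
  after f': (2 6 3)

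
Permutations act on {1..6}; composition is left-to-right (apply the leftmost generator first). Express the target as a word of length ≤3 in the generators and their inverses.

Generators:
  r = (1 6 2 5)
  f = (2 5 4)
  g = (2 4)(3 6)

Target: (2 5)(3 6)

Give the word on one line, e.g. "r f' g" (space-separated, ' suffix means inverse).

g f'

  after g: (2 4)(3 6)
  after f': (2 5)(3 6)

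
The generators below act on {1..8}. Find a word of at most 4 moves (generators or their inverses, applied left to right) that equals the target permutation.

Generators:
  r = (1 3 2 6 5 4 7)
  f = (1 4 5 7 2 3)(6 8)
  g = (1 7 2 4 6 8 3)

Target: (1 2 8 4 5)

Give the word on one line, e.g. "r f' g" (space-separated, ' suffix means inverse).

f g'

  after f: (1 4 5 7 2 3)(6 8)
  after g': (1 2 8 4 5)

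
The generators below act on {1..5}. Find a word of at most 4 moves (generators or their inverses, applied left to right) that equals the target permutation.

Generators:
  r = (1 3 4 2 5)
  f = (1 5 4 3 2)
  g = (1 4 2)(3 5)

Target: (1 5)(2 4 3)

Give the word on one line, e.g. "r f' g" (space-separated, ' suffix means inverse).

g' f' r' r'

  after g': (1 2 4)(3 5)
  after f': (1 3)(2 5 4)
  after r': (3 5)
  after r': (1 5)(2 4 3)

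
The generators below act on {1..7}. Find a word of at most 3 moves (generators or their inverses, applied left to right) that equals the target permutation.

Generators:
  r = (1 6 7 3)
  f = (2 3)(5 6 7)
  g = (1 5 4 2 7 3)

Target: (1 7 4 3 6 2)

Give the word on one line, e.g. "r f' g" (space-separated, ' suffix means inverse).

  after f: (2 3)(5 6 7)
  after g: (1 5 6 3 7 4 2)
  after f': (1 7 4 3 6 2)

f g f'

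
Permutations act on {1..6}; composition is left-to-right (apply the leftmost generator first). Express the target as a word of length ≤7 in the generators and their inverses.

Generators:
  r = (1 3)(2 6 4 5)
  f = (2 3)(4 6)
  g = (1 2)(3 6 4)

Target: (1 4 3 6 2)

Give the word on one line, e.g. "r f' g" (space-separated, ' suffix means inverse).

f r' f' r r

  after f: (2 3)(4 6)
  after r': (1 3 5 4 2)
  after f': (1 2)(3 5 6 4)
  after r: (1 6 5 4)(2 3)
  after r: (1 4 3 6 2)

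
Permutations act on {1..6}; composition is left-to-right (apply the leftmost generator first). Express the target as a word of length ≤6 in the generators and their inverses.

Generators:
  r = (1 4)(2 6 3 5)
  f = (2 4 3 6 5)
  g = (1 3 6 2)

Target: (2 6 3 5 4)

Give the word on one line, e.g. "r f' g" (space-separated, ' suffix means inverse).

g r' f' g'

  after g: (1 3 6 2)
  after r': (1 6 5 3 2 4)
  after f': (1 3 5 4)
  after g': (2 6 3 5 4)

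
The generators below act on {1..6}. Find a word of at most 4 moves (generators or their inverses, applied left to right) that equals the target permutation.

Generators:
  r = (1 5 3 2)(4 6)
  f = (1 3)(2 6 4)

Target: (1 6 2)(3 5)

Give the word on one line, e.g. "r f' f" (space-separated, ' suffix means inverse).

r' f

  after r': (1 2 3 5)(4 6)
  after f: (1 6 2)(3 5)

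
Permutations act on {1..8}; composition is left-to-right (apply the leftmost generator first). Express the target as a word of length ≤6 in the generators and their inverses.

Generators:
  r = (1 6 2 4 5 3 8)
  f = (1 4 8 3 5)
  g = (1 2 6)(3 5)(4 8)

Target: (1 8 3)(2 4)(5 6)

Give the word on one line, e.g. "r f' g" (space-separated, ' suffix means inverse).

f' g r' r' g

  after f': (1 5 3 8 4)
  after g: (1 3 4 2 6)
  after r': (1 5 4 6 8 3 2)
  after r': (1 4)(2 8 5)(3 6)
  after g: (1 8 3)(2 4)(5 6)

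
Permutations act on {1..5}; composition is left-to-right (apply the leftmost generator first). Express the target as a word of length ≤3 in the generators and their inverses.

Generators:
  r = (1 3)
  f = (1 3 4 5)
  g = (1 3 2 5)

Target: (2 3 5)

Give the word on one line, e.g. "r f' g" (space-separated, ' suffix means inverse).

  after r: (1 3)
  after g': (2 3 5)

r g'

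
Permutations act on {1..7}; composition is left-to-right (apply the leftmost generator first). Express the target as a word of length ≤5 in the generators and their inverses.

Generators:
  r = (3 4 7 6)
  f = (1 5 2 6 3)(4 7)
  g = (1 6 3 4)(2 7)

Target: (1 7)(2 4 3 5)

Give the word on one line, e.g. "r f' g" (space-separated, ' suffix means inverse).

r' g' f

  after r': (3 6 7 4)
  after g': (1 4 6 2 7 3)
  after f: (1 7)(2 4 3 5)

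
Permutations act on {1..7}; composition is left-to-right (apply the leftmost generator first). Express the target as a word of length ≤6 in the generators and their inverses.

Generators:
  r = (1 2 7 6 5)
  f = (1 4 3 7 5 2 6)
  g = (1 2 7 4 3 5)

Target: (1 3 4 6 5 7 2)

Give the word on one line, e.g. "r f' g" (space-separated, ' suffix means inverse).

  after r': (1 5 6 7 2)
  after g: (3 5 6 4)
  after f: (1 4 7 5)(2 6 3)
  after r: (1 4 6 3 7)(2 5)
  after g: (1 3 4 6 5 7 2)

r' g f r g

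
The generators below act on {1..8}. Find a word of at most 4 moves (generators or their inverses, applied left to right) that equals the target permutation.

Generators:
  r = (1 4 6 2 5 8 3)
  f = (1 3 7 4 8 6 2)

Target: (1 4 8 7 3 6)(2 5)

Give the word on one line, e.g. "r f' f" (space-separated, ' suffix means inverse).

f' f' r'

  after f': (1 2 6 8 4 7 3)
  after f': (1 6 4 3 2 8 7)
  after r': (1 4 8 7 3 6)(2 5)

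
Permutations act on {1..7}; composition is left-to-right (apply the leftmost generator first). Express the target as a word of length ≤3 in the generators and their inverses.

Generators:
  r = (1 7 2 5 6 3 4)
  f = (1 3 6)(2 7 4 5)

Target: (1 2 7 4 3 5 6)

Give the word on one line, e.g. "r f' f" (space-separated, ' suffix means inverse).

f' r' f

  after f': (1 6 3)(2 5 4 7)
  after r': (1 5 3 4)
  after f: (1 2 7 4 3 5 6)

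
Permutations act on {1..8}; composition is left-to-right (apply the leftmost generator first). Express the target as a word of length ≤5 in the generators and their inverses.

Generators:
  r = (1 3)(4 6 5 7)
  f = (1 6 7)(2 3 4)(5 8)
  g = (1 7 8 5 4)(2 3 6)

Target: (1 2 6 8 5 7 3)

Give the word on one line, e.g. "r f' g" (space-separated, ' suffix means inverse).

  after g': (1 4 5 8 7)(2 6 3)
  after r': (1 7 3 2 4 6)(5 8)
  after f': (1 6 7 2 3 4)
  after r': (1 4 3 7 2)(5 6)
  after f: (1 2 6 8 5 7 3)

g' r' f' r' f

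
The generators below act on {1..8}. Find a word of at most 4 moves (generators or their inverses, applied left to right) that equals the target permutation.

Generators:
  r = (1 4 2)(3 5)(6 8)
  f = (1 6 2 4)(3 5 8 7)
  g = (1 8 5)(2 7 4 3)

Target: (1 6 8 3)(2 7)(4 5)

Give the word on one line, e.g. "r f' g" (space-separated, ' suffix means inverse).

g r

  after g: (1 8 5)(2 7 4 3)
  after r: (1 6 8 3)(2 7)(4 5)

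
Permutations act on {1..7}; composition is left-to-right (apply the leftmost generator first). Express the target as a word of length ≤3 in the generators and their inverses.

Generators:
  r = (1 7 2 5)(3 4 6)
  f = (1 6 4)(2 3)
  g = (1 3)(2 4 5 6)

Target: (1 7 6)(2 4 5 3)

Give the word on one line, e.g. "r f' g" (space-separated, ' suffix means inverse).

  after r: (1 7 2 5)(3 4 6)
  after g': (1 7 6)(2 4 5 3)

r g'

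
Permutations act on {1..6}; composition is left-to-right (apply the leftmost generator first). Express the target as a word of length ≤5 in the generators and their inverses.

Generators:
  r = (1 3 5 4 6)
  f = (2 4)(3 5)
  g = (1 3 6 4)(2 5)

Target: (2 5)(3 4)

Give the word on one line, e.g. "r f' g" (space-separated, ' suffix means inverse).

r' r' g' f r

  after r': (1 6 4 5 3)
  after r': (1 4 3 6 5)
  after g': (1 6 2 5 4)
  after f: (1 6 4)(2 3 5)
  after r: (2 5)(3 4)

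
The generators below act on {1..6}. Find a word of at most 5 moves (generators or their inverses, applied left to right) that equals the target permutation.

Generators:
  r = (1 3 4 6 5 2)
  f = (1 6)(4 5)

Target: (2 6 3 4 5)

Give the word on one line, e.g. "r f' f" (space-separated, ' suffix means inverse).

r r f' r r

  after r: (1 3 4 6 5 2)
  after r: (1 4 5)(2 3 6)
  after f': (1 5 6 2 3)
  after r: (1 2 4 6)
  after r: (2 6 3 4 5)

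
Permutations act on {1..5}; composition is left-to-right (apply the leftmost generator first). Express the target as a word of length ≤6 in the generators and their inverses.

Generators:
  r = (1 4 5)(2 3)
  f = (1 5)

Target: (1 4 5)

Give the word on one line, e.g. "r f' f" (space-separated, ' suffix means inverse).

  after r': (1 5 4)(2 3)
  after f: (2 3)(4 5)
  after r: (1 4)
  after f': (1 4 5)

r' f r f'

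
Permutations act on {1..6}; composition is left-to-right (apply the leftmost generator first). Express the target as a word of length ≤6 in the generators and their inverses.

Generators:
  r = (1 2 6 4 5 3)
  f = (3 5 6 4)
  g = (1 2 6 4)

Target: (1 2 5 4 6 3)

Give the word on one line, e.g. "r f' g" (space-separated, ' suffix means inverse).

f f f g f'

  after f: (3 5 6 4)
  after f: (3 6)(4 5)
  after f: (3 4 6 5)
  after g: (1 2 6 5 3)
  after f': (1 2 5 4 6 3)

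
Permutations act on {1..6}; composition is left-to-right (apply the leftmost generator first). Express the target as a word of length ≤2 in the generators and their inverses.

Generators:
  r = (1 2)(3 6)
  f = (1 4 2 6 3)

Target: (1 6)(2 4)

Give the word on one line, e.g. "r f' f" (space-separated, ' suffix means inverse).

  after r': (1 2)(3 6)
  after f: (1 6)(2 4)

r' f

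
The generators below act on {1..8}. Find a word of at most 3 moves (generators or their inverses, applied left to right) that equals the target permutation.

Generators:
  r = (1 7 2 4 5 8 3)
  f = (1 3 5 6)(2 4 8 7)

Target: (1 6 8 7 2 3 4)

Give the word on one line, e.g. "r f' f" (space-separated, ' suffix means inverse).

  after f: (1 3 5 6)(2 4 8 7)
  after r: (2 5 6 7 4 3 8)
  after f': (1 6 8 7 2 3 4)

f r f'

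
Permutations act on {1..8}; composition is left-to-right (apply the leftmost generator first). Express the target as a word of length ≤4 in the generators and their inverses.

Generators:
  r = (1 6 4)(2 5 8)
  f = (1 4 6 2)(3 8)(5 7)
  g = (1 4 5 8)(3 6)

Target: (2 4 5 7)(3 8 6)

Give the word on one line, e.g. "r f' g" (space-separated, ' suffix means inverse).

  after f': (1 2 6 4)(3 8)(5 7)
  after r': (1 8 3 5 7 2)
  after g: (2 4 5 7)(3 8 6)

f' r' g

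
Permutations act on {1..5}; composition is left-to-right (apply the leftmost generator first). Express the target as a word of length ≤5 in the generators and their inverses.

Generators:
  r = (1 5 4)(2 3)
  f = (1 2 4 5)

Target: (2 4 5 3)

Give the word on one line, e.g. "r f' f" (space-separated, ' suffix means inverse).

  after f: (1 2 4 5)
  after f: (1 4)(2 5)
  after r: (2 4 5 3)

f f r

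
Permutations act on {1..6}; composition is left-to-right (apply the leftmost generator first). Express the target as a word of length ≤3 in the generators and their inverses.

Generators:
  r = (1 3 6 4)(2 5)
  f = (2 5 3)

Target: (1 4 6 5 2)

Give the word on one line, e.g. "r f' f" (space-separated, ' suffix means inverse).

  after f': (2 3 5)
  after r': (1 4 6 3 2)
  after f': (1 4 6 5 2)

f' r' f'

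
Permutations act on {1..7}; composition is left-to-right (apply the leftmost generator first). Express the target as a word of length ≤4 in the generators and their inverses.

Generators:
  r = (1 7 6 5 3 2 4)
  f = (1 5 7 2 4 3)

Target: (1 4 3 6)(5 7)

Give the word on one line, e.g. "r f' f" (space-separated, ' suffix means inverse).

  after f: (1 5 7 2 4 3)
  after r: (1 3 7 4 2)(5 6)
  after r: (1 2 7)(3 6)
  after f: (1 4 3 6)(5 7)

f r r f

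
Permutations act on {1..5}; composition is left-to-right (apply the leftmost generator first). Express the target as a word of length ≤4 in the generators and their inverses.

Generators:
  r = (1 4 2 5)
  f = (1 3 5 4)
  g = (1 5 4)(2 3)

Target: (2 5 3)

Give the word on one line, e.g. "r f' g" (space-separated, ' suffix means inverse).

r' g'

  after r': (1 5 2 4)
  after g': (2 5 3)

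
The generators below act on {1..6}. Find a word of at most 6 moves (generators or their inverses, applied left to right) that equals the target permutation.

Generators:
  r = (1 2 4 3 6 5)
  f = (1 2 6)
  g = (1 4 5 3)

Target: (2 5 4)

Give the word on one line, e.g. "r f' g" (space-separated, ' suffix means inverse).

  after g: (1 4 5 3)
  after f': (1 4 5 3 6 2)
  after r': (1 2 5 4 6)
  after f': (2 5 4)

g f' r' f'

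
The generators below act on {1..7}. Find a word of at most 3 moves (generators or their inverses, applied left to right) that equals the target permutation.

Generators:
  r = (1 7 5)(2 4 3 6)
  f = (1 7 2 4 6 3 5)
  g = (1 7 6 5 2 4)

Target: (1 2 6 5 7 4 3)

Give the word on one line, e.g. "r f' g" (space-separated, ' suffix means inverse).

f f

  after f: (1 7 2 4 6 3 5)
  after f: (1 2 6 5 7 4 3)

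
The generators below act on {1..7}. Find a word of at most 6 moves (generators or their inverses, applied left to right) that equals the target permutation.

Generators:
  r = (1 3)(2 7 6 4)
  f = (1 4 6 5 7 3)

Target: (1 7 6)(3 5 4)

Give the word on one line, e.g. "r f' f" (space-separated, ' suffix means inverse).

  after f: (1 4 6 5 7 3)
  after f: (1 6 7)(3 4 5)
  after f: (1 5)(3 6)(4 7)
  after f: (1 7 6)(3 5 4)

f f f f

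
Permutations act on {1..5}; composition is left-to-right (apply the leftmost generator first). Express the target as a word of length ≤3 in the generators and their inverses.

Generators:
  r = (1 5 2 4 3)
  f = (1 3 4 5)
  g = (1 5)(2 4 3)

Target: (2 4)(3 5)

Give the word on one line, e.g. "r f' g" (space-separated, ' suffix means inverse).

  after g': (1 5)(2 3 4)
  after f: (2 4)(3 5)

g' f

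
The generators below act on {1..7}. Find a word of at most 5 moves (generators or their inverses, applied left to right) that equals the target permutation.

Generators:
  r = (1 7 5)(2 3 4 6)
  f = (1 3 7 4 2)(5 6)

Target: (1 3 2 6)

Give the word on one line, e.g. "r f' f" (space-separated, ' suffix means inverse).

  after r: (1 7 5)(2 3 4 6)
  after f': (1 3 7 6 4 5 2)
  after r: (1 4)(2 7)(3 5)
  after f: (1 2 4 3 6 5 7)
  after r: (1 3 2 6)

r f' r f r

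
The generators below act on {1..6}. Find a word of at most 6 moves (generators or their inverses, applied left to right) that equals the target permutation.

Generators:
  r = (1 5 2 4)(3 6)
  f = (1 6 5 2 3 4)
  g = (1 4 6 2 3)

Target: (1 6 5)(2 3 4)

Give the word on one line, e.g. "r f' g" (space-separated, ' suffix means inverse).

r f r' f'

  after r: (1 5 2 4)(3 6)
  after f: (1 2)(3 5)(4 6)
  after r': (1 5 6 2 4 3)
  after f': (1 6 5)(2 3 4)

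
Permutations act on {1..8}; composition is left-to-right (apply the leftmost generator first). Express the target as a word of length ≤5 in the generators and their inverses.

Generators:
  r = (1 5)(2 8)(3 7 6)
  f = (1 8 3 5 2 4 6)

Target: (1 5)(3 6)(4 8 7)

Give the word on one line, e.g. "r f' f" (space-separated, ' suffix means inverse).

f r f'

  after f: (1 8 3 5 2 4 6)
  after r: (1 2 4 3)(5 8 7 6)
  after f': (1 5)(3 6)(4 8 7)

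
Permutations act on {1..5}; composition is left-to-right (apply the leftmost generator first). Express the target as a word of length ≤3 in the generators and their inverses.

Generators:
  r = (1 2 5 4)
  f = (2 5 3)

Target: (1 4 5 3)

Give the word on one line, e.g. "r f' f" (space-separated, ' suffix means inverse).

f' f' r'

  after f': (2 3 5)
  after f': (2 5 3)
  after r': (1 4 5 3)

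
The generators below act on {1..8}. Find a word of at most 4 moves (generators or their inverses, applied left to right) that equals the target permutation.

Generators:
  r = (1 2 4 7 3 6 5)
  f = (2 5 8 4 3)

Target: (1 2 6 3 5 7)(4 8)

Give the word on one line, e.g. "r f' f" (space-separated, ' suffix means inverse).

  after r': (1 5 6 3 7 4 2)
  after r': (1 6 7 2 5 3 4)
  after r': (1 3 2 6 4 5 7)
  after f: (1 2 6 3 5 7)(4 8)

r' r' r' f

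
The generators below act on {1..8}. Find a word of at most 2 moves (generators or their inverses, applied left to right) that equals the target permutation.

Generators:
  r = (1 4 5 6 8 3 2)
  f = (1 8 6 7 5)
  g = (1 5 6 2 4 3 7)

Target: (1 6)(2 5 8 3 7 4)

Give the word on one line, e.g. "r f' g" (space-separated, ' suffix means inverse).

  after g: (1 5 6 2 4 3 7)
  after r: (1 6)(2 5 8 3 7 4)

g r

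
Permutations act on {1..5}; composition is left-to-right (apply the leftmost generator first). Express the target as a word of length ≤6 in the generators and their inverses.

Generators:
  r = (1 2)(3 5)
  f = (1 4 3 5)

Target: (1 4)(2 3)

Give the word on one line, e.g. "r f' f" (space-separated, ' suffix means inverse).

  after f': (1 5 3 4)
  after r': (1 3 4 2)
  after f': (1 4 2 5 3)
  after r': (1 4)(2 3)

f' r' f' r'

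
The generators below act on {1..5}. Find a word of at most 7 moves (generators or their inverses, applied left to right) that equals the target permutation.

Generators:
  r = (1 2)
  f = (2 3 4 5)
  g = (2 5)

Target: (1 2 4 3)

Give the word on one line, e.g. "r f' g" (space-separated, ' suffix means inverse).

  after g: (2 5)
  after r': (1 2 5)
  after f': (1 5)(2 4 3)
  after r': (1 5 2 4 3)
  after g': (1 2 4 3)

g r' f' r' g'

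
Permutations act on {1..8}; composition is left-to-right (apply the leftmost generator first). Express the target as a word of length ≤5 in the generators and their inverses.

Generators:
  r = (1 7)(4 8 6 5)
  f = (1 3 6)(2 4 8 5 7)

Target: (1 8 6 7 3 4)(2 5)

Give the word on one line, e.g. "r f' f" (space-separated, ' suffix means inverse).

f' r' f' r

  after f': (1 6 3)(2 7 5 8 4)
  after r': (1 8 5 4 2)(3 7 6)
  after f': (1 4 7 3 5 2 6)
  after r: (1 8 6 7 3 4)(2 5)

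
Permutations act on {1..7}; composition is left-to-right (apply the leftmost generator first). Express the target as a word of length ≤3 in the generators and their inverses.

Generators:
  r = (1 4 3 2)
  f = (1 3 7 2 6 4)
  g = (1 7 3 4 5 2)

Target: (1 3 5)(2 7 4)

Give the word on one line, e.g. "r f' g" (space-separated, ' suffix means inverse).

  after g: (1 7 3 4 5 2)
  after g: (1 3 5)(2 7 4)

g g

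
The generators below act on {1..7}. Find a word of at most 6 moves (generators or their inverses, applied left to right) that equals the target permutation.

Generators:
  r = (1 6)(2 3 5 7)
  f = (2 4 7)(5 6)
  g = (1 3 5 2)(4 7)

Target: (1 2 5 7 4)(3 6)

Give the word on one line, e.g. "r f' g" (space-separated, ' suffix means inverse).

r' r' r' f' g

  after r': (1 6)(2 7 5 3)
  after r': (2 5)(3 7)
  after r': (1 6)(2 3 5 7)
  after f': (1 5 4 2 3 6)
  after g: (1 2 5 7 4)(3 6)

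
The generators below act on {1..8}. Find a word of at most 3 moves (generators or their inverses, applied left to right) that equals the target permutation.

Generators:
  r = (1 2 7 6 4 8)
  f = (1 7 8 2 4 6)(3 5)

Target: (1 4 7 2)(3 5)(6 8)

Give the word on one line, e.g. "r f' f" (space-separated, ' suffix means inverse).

f' r

  after f': (1 6 4 2 8 7)(3 5)
  after r: (1 4 7 2)(3 5)(6 8)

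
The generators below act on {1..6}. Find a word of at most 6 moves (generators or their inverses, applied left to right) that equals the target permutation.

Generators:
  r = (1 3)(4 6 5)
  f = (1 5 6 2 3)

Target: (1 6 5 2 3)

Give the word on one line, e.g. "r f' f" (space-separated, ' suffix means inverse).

r r f r r

  after r: (1 3)(4 6 5)
  after r: (4 5 6)
  after f: (1 5 2 3)(4 6)
  after r: (1 4 5 2)
  after r: (1 6 5 2 3)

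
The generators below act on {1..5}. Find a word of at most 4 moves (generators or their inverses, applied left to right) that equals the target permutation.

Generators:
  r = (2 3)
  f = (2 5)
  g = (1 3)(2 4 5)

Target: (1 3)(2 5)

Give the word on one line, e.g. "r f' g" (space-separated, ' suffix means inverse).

g g f' g'

  after g: (1 3)(2 4 5)
  after g: (2 5 4)
  after f': (4 5)
  after g': (1 3)(2 5)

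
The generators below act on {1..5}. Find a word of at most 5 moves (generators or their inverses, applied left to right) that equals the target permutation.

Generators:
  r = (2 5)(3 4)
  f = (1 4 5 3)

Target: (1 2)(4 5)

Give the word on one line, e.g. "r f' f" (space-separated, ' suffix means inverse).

r f' r f r'

  after r: (2 5)(3 4)
  after f': (1 3)(2 4 5)
  after r: (1 4 2 3)
  after f: (1 5 3 4 2)
  after r': (1 2)(4 5)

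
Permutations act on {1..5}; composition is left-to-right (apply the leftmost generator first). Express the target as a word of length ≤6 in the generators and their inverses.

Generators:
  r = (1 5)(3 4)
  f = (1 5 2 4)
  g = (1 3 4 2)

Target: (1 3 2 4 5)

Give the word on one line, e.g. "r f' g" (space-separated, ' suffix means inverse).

g r' f' g g

  after g: (1 3 4 2)
  after r': (1 4 2 5)
  after f': (1 2)(4 5)
  after g: (2 3 4 5)
  after g: (1 3 2 4 5)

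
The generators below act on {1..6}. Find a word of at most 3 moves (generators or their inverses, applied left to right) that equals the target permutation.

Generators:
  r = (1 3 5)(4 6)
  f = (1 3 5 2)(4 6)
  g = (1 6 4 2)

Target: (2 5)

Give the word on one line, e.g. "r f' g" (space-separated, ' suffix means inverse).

  after r: (1 3 5)(4 6)
  after f': (2 5)

r f'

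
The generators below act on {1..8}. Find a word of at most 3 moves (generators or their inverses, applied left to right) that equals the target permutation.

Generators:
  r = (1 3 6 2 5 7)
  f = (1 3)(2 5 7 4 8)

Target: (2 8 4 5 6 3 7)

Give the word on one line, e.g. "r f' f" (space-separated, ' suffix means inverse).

  after f': (1 3)(2 8 4 7 5)
  after r': (2 8 4 5 6 3 7)

f' r'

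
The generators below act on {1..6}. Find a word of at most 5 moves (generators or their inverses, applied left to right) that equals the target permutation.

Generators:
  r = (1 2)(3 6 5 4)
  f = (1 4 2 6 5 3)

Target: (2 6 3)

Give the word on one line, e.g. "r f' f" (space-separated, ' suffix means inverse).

  after f': (1 3 5 6 2 4)
  after r': (1 4 2 5 3 6)
  after f': (2 6 3)

f' r' f'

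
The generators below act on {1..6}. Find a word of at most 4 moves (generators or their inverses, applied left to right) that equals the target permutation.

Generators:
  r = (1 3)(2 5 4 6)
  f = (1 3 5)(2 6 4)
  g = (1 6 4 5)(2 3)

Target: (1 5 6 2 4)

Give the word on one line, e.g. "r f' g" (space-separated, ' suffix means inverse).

r' f

  after r': (1 3)(2 6 4 5)
  after f: (1 5 6 2 4)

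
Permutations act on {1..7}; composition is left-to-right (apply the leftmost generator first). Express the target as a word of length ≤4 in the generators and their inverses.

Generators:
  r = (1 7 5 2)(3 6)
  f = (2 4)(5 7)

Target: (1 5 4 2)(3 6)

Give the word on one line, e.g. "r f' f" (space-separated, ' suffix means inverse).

  after r: (1 7 5 2)(3 6)
  after f: (1 5 4 2)(3 6)

r f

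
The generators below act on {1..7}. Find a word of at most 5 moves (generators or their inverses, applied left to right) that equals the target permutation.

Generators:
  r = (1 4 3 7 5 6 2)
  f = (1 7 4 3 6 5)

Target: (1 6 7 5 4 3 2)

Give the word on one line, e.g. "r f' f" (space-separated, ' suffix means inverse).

  after f': (1 5 6 3 4 7)
  after r': (1 7 2 6 4 3)
  after r': (1 3 2 5 7 6)
  after f: (1 6 7 5 4 3 2)

f' r' r' f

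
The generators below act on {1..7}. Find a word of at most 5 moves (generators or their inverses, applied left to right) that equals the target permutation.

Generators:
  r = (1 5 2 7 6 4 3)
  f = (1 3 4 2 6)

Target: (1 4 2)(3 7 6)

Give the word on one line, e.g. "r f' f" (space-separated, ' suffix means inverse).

  after r: (1 5 2 7 6 4 3)
  after f: (1 5 6 2 7)
  after r': (3 4 6 5 7)
  after r': (1 3 6)(2 5)(4 7)
  after r': (1 4 2)(3 7 6)

r f r' r' r'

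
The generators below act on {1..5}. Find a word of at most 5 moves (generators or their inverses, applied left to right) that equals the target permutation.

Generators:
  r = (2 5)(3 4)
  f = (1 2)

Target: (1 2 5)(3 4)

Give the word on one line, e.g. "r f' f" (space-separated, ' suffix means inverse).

r' f r r

  after r': (2 5)(3 4)
  after f: (1 2 5)(3 4)
  after r: (1 5)
  after r: (1 2 5)(3 4)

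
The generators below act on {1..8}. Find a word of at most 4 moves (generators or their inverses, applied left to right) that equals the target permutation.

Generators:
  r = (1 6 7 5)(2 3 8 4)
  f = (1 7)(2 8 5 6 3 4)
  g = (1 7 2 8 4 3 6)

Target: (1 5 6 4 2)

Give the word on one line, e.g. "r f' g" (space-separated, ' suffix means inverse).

  after g': (1 6 3 4 8 2 7)
  after r: (1 7 6 8 3 2 5)
  after r: (1 5 6 4 2)

g' r r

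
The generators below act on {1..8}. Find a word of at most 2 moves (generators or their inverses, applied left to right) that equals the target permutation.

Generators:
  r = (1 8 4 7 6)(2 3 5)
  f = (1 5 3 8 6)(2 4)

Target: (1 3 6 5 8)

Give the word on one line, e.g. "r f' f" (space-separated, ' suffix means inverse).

  after f: (1 5 3 8 6)(2 4)
  after f: (1 3 6 5 8)

f f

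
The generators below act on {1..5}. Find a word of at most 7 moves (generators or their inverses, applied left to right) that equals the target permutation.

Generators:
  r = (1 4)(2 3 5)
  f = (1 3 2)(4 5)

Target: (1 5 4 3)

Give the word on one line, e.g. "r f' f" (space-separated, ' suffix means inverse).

r f r r r

  after r: (1 4)(2 3 5)
  after f: (1 5)(3 4)
  after r: (1 2 3)(4 5)
  after r: (1 3 4 2 5)
  after r: (1 5 4 3)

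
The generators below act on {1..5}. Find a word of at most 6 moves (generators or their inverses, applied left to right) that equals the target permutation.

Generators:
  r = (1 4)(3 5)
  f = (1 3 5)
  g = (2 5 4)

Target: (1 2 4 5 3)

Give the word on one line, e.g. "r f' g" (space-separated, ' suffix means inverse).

f' r' r' g'

  after f': (1 5 3)
  after r': (1 3 4)
  after r': (1 5 3)
  after g': (1 2 4 5 3)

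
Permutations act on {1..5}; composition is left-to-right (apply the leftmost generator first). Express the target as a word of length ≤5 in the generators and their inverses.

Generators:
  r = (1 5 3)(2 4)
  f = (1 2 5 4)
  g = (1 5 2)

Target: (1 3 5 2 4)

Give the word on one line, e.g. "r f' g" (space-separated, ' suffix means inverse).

f g r'

  after f: (1 2 5 4)
  after g: (4 5)
  after r': (1 3 5 2 4)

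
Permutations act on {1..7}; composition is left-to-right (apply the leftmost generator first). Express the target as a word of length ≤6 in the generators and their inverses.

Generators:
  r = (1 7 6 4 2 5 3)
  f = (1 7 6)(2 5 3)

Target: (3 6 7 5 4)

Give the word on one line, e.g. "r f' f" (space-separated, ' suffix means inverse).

r f r' f'

  after r: (1 7 6 4 2 5 3)
  after f: (1 6 4 5 2 3 7)
  after r': (1 7 3)(2 5 4)
  after f': (3 6 7 5 4)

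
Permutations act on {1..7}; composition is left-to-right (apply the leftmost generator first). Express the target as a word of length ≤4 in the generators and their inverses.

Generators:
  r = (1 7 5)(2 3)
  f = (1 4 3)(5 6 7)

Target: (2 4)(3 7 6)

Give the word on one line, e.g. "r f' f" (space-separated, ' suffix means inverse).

f r' f'

  after f: (1 4 3)(5 6 7)
  after r': (1 4 2 3 5 6)
  after f': (2 4)(3 7 6)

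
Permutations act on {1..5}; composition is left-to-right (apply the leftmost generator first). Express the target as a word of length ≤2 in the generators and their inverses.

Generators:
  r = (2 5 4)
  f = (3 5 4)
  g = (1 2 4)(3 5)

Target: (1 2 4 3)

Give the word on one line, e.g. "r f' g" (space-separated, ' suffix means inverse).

  after f': (3 4 5)
  after g: (1 2 4 3)

f' g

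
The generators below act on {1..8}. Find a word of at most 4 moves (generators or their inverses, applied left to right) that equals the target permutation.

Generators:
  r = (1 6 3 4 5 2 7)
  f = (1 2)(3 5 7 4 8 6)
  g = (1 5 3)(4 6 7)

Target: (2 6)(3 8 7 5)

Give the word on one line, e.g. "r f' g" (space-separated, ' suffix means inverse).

  after r: (1 6 3 4 5 2 7)
  after g: (1 7 5 2 4 3 6)
  after f': (1 5)(2 7 3 8 4 6)
  after g': (2 6)(3 8 7 5)

r g f' g'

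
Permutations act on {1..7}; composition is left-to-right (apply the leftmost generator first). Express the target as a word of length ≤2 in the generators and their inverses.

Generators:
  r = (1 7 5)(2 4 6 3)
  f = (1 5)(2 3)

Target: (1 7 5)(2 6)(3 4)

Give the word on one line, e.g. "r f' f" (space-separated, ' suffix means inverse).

  after r': (1 5 7)(2 3 6 4)
  after r': (1 7 5)(2 6)(3 4)

r' r'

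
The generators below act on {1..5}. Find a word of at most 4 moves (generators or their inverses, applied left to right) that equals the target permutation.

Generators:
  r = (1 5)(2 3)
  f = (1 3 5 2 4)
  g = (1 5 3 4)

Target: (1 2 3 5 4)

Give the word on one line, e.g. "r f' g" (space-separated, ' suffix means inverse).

g g r'

  after g: (1 5 3 4)
  after g: (1 3)(4 5)
  after r': (1 2 3 5 4)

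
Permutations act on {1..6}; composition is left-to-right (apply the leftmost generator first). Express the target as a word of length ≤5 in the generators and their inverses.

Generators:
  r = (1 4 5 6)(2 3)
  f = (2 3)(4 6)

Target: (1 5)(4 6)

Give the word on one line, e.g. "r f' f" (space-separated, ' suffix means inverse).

  after r: (1 4 5 6)(2 3)
  after f: (1 6)(4 5)
  after f: (1 4 5 6)(2 3)
  after r: (1 5)(4 6)

r f f r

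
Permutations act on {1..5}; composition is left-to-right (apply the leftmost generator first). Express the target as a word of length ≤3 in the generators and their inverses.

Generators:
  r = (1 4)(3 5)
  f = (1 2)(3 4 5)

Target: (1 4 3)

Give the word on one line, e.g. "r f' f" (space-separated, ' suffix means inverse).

  after f': (1 2)(3 5 4)
  after f': (3 4 5)
  after r: (1 4 3)

f' f' r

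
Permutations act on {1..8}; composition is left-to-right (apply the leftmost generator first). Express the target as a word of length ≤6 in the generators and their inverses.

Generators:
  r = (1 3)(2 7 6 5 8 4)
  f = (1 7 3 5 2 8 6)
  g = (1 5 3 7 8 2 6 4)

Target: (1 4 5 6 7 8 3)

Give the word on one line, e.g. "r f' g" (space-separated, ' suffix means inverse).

  after g': (1 4 6 2 8 7 3 5)
  after r: (1 2 4 5 3 8 6 7)
  after g': (1 8 2 6 3 7 4)
  after r: (1 4 3 6)(2 5 8 7)
  after f: (1 4 5 6 7 8 3)

g' r g' r f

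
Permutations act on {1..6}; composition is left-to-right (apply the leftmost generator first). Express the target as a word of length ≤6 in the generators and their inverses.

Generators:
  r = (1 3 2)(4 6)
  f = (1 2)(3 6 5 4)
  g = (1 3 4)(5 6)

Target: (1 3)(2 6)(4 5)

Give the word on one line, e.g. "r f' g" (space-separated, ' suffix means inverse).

  after r': (1 2 3)(4 6)
  after f: (2 6 3)(4 5)
  after r': (1 2 4 5 6)
  after r': (1 3)(2 6)(4 5)

r' f r' r'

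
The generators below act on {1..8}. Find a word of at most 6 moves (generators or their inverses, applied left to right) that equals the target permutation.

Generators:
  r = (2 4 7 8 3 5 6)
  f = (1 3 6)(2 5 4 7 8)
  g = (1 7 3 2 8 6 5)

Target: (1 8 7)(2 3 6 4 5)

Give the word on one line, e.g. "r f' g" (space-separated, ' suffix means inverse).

  after f': (1 6 3)(2 8 7 4 5)
  after r': (1 5 6 8 4 3)(2 7)
  after f': (1 2 4)(3 6 7 8 5)
  after r': (1 6 4)(3 5 8)
  after g': (1 8 7)(2 3 6 4 5)

f' r' f' r' g'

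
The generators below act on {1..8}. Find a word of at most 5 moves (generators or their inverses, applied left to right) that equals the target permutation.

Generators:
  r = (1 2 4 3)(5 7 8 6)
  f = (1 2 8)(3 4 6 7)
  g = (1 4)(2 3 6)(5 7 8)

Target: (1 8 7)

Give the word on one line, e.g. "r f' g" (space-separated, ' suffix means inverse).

f' g g r' g'

  after f': (1 8 2)(3 7 6 4)
  after g: (1 5 7 2 4 6)(3 8)
  after g: (1 7 3 5 8 6 4 2)
  after r': (1 5 7 4)(2 3 6)
  after g': (1 8 7)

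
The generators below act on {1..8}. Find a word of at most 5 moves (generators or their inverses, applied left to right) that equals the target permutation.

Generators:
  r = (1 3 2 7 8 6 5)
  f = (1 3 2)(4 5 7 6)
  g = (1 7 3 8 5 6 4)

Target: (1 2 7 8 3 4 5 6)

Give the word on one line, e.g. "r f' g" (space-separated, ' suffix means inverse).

  after r': (1 5 6 8 7 2 3)
  after f: (1 7)(4 5)(6 8)
  after r': (1 2 3)(4 6 7 5)
  after g': (1 2 7 8 3 4 5 6)

r' f r' g'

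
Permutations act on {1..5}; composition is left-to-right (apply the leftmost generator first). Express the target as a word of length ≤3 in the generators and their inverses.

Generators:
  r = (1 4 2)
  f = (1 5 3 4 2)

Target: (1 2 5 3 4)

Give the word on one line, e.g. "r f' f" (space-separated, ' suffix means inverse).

r f

  after r: (1 4 2)
  after f: (1 2 5 3 4)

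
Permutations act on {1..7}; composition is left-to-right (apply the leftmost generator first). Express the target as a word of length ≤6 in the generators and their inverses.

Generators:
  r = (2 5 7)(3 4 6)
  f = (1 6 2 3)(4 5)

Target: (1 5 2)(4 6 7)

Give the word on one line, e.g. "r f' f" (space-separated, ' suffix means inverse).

  after f: (1 6 2 3)(4 5)
  after r': (1 4 2 6 7 5 3)
  after f: (1 5)(3 6 7 4)
  after f: (1 4)(2 3)(5 6 7)
  after f: (1 5 2)(4 6 7)

f r' f f f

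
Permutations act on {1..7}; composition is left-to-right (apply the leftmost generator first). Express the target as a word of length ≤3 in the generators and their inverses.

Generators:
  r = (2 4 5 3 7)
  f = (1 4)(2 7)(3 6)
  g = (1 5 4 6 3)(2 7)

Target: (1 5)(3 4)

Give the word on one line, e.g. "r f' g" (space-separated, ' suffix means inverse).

  after f: (1 4)(2 7)(3 6)
  after g': (1 5)(3 4)

f g'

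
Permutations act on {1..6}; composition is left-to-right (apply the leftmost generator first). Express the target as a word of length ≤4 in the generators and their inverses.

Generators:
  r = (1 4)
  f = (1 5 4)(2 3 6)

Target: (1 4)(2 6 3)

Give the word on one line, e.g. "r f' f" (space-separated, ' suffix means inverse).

f' f' r f

  after f': (1 4 5)(2 6 3)
  after f': (1 5 4)(2 3 6)
  after r: (1 5)(2 3 6)
  after f: (1 4)(2 6 3)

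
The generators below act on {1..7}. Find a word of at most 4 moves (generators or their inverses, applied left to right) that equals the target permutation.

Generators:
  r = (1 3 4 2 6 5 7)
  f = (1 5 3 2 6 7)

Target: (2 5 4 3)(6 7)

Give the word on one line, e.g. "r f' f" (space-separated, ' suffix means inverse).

f f r'

  after f: (1 5 3 2 6 7)
  after f: (1 3 6)(2 7 5)
  after r': (2 5 4 3)(6 7)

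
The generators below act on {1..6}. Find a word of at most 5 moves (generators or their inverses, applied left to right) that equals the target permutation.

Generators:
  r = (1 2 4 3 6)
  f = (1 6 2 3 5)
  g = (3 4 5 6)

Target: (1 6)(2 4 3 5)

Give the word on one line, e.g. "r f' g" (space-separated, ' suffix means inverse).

  after r: (1 2 4 3 6)
  after g: (1 2 5 6)
  after r': (2 5 3 4)
  after g': (2 4)(5 6)
  after f: (1 6)(2 4 3 5)

r g r' g' f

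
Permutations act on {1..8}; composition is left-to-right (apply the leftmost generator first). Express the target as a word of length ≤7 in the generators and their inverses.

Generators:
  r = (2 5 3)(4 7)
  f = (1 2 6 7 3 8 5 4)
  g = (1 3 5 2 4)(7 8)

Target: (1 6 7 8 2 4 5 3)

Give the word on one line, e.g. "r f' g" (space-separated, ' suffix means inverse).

g f' f' g' r'

  after g: (1 3 5 2 4)(7 8)
  after f': (1 7 3 8 6 2 5)
  after f': (1 6)(2 8)(4 5)
  after g': (1 6 4 3)(2 7 8 5)
  after r': (1 6 7 8 2 4 5 3)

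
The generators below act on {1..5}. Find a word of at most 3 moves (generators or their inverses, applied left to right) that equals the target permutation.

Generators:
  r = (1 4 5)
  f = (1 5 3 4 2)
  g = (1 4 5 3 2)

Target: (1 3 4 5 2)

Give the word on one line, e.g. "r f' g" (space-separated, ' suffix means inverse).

r f' r'

  after r: (1 4 5)
  after f': (1 3 5 2 4)
  after r': (1 3 4 5 2)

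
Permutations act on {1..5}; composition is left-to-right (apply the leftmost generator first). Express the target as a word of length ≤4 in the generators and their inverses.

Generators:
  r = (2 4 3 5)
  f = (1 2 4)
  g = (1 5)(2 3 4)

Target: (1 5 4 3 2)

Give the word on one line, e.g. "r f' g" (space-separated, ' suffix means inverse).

  after r': (2 5 3 4)
  after g: (1 5 4 3 2)

r' g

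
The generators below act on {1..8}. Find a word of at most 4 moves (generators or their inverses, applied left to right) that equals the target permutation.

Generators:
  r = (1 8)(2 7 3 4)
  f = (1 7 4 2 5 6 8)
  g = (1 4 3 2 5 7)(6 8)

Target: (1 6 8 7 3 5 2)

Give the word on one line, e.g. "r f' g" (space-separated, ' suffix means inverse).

r' g'

  after r': (1 8)(2 4 3 7)
  after g': (1 6 8 7 3 5 2)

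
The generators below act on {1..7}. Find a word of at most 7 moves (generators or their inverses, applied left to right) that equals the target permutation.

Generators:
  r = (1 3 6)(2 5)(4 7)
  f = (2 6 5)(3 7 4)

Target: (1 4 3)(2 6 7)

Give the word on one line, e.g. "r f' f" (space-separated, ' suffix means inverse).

  after f': (2 5 6)(3 4 7)
  after r: (1 3 7 6 5)
  after f': (1 4 7 2 5)
  after r': (1 7 5 6 3)
  after f: (1 4 3)(2 6 7)

f' r f' r' f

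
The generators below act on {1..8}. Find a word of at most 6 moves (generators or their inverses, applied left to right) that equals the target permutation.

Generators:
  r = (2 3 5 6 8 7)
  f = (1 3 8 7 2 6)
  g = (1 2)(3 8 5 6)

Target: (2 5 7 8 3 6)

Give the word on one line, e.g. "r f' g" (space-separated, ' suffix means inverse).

g' r' f g' r'

  after g': (1 2)(3 6 5 8)
  after r': (1 7 8 2)(3 5 6)
  after f: (1 2 3 5)(6 8)
  after g': (2 6 3 8 5)
  after r': (2 5 7 8 3 6)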